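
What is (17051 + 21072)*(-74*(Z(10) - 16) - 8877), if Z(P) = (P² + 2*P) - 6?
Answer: -614885867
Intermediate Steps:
Z(P) = -6 + P² + 2*P
(17051 + 21072)*(-74*(Z(10) - 16) - 8877) = (17051 + 21072)*(-74*((-6 + 10² + 2*10) - 16) - 8877) = 38123*(-74*((-6 + 100 + 20) - 16) - 8877) = 38123*(-74*(114 - 16) - 8877) = 38123*(-74*98 - 8877) = 38123*(-7252 - 8877) = 38123*(-16129) = -614885867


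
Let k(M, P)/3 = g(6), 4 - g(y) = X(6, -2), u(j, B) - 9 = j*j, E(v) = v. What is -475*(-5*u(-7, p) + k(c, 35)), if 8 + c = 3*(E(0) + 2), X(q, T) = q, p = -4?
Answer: 140600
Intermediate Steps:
u(j, B) = 9 + j² (u(j, B) = 9 + j*j = 9 + j²)
g(y) = -2 (g(y) = 4 - 1*6 = 4 - 6 = -2)
c = -2 (c = -8 + 3*(0 + 2) = -8 + 3*2 = -8 + 6 = -2)
k(M, P) = -6 (k(M, P) = 3*(-2) = -6)
-475*(-5*u(-7, p) + k(c, 35)) = -475*(-5*(9 + (-7)²) - 6) = -475*(-5*(9 + 49) - 6) = -475*(-5*58 - 6) = -475*(-290 - 6) = -475*(-296) = 140600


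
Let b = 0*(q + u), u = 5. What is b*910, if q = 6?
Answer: 0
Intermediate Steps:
b = 0 (b = 0*(6 + 5) = 0*11 = 0)
b*910 = 0*910 = 0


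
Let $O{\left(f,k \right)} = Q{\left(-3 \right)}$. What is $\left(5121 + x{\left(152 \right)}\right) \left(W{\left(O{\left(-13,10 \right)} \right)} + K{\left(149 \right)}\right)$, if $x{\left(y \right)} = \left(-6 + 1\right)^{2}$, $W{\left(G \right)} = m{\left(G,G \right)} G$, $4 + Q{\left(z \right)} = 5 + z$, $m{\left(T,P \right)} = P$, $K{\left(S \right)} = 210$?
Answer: $1101244$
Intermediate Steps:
$Q{\left(z \right)} = 1 + z$ ($Q{\left(z \right)} = -4 + \left(5 + z\right) = 1 + z$)
$O{\left(f,k \right)} = -2$ ($O{\left(f,k \right)} = 1 - 3 = -2$)
$W{\left(G \right)} = G^{2}$ ($W{\left(G \right)} = G G = G^{2}$)
$x{\left(y \right)} = 25$ ($x{\left(y \right)} = \left(-5\right)^{2} = 25$)
$\left(5121 + x{\left(152 \right)}\right) \left(W{\left(O{\left(-13,10 \right)} \right)} + K{\left(149 \right)}\right) = \left(5121 + 25\right) \left(\left(-2\right)^{2} + 210\right) = 5146 \left(4 + 210\right) = 5146 \cdot 214 = 1101244$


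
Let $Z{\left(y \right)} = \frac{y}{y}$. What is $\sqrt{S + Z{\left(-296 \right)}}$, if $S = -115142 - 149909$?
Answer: $15 i \sqrt{1178} \approx 514.83 i$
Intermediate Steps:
$Z{\left(y \right)} = 1$
$S = -265051$
$\sqrt{S + Z{\left(-296 \right)}} = \sqrt{-265051 + 1} = \sqrt{-265050} = 15 i \sqrt{1178}$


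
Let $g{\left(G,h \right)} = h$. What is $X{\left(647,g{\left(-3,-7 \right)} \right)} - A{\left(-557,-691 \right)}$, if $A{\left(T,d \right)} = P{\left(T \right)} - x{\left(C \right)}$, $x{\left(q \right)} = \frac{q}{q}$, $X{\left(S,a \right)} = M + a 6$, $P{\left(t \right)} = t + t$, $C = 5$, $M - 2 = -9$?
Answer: $1066$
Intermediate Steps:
$M = -7$ ($M = 2 - 9 = -7$)
$P{\left(t \right)} = 2 t$
$X{\left(S,a \right)} = -7 + 6 a$ ($X{\left(S,a \right)} = -7 + a 6 = -7 + 6 a$)
$x{\left(q \right)} = 1$
$A{\left(T,d \right)} = -1 + 2 T$ ($A{\left(T,d \right)} = 2 T - 1 = -1 + 2 T$)
$X{\left(647,g{\left(-3,-7 \right)} \right)} - A{\left(-557,-691 \right)} = \left(-7 + 6 \left(-7\right)\right) - \left(-1 + 2 \left(-557\right)\right) = \left(-7 - 42\right) - \left(-1 - 1114\right) = -49 - -1115 = -49 + 1115 = 1066$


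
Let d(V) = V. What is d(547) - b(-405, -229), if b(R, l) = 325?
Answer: 222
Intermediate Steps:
d(547) - b(-405, -229) = 547 - 1*325 = 547 - 325 = 222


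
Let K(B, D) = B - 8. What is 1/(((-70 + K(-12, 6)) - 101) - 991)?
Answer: -1/1182 ≈ -0.00084602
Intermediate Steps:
K(B, D) = -8 + B
1/(((-70 + K(-12, 6)) - 101) - 991) = 1/(((-70 + (-8 - 12)) - 101) - 991) = 1/(((-70 - 20) - 101) - 991) = 1/((-90 - 101) - 991) = 1/(-191 - 991) = 1/(-1182) = -1/1182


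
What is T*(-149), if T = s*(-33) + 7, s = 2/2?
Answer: 3874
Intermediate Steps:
s = 1 (s = 2*(1/2) = 1)
T = -26 (T = 1*(-33) + 7 = -33 + 7 = -26)
T*(-149) = -26*(-149) = 3874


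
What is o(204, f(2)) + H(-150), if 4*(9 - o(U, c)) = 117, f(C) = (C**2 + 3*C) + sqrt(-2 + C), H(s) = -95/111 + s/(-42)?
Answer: -54497/3108 ≈ -17.534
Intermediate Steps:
H(s) = -95/111 - s/42 (H(s) = -95*1/111 + s*(-1/42) = -95/111 - s/42)
f(C) = C**2 + sqrt(-2 + C) + 3*C
o(U, c) = -81/4 (o(U, c) = 9 - 1/4*117 = 9 - 117/4 = -81/4)
o(204, f(2)) + H(-150) = -81/4 + (-95/111 - 1/42*(-150)) = -81/4 + (-95/111 + 25/7) = -81/4 + 2110/777 = -54497/3108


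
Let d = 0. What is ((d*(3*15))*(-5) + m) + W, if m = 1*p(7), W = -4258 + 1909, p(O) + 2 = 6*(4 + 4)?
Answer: -2303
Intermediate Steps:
p(O) = 46 (p(O) = -2 + 6*(4 + 4) = -2 + 6*8 = -2 + 48 = 46)
W = -2349
m = 46 (m = 1*46 = 46)
((d*(3*15))*(-5) + m) + W = ((0*(3*15))*(-5) + 46) - 2349 = ((0*45)*(-5) + 46) - 2349 = (0*(-5) + 46) - 2349 = (0 + 46) - 2349 = 46 - 2349 = -2303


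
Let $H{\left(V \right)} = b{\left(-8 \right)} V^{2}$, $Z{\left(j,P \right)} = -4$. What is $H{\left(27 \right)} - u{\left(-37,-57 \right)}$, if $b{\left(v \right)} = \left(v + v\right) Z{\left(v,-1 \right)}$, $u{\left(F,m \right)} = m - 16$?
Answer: $46729$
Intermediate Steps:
$u{\left(F,m \right)} = -16 + m$
$b{\left(v \right)} = - 8 v$ ($b{\left(v \right)} = \left(v + v\right) \left(-4\right) = 2 v \left(-4\right) = - 8 v$)
$H{\left(V \right)} = 64 V^{2}$ ($H{\left(V \right)} = \left(-8\right) \left(-8\right) V^{2} = 64 V^{2}$)
$H{\left(27 \right)} - u{\left(-37,-57 \right)} = 64 \cdot 27^{2} - \left(-16 - 57\right) = 64 \cdot 729 - -73 = 46656 + 73 = 46729$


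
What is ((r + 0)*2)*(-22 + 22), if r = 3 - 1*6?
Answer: 0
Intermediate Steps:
r = -3 (r = 3 - 6 = -3)
((r + 0)*2)*(-22 + 22) = ((-3 + 0)*2)*(-22 + 22) = -3*2*0 = -6*0 = 0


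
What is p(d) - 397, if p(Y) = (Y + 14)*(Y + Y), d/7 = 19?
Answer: 38705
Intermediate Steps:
d = 133 (d = 7*19 = 133)
p(Y) = 2*Y*(14 + Y) (p(Y) = (14 + Y)*(2*Y) = 2*Y*(14 + Y))
p(d) - 397 = 2*133*(14 + 133) - 397 = 2*133*147 - 397 = 39102 - 397 = 38705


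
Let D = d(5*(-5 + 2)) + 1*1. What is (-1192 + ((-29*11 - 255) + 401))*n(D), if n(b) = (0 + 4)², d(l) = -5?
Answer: -21840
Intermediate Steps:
D = -4 (D = -5 + 1*1 = -5 + 1 = -4)
n(b) = 16 (n(b) = 4² = 16)
(-1192 + ((-29*11 - 255) + 401))*n(D) = (-1192 + ((-29*11 - 255) + 401))*16 = (-1192 + ((-319 - 255) + 401))*16 = (-1192 + (-574 + 401))*16 = (-1192 - 173)*16 = -1365*16 = -21840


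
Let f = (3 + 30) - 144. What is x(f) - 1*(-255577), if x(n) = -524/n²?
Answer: 3148963693/12321 ≈ 2.5558e+5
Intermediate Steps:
f = -111 (f = 33 - 144 = -111)
x(n) = -524/n²
x(f) - 1*(-255577) = -524/(-111)² - 1*(-255577) = -524*1/12321 + 255577 = -524/12321 + 255577 = 3148963693/12321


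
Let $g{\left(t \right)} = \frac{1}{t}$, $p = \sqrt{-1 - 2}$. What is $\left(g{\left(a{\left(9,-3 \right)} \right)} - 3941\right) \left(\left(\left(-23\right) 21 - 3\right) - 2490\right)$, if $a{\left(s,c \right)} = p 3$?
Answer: $11728416 + \frac{992 i \sqrt{3}}{3} \approx 1.1728 \cdot 10^{7} + 572.73 i$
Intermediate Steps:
$p = i \sqrt{3}$ ($p = \sqrt{-3} = i \sqrt{3} \approx 1.732 i$)
$a{\left(s,c \right)} = 3 i \sqrt{3}$ ($a{\left(s,c \right)} = i \sqrt{3} \cdot 3 = 3 i \sqrt{3}$)
$\left(g{\left(a{\left(9,-3 \right)} \right)} - 3941\right) \left(\left(\left(-23\right) 21 - 3\right) - 2490\right) = \left(\frac{1}{3 i \sqrt{3}} - 3941\right) \left(\left(\left(-23\right) 21 - 3\right) - 2490\right) = \left(- \frac{i \sqrt{3}}{9} - 3941\right) \left(\left(-483 - 3\right) - 2490\right) = \left(-3941 - \frac{i \sqrt{3}}{9}\right) \left(-486 - 2490\right) = \left(-3941 - \frac{i \sqrt{3}}{9}\right) \left(-2976\right) = 11728416 + \frac{992 i \sqrt{3}}{3}$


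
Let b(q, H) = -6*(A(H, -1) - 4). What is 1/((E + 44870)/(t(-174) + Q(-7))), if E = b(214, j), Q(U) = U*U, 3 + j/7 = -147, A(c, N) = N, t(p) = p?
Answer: -5/1796 ≈ -0.0027840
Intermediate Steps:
j = -1050 (j = -21 + 7*(-147) = -21 - 1029 = -1050)
Q(U) = U**2
b(q, H) = 30 (b(q, H) = -6*(-1 - 4) = -6*(-5) = 30)
E = 30
1/((E + 44870)/(t(-174) + Q(-7))) = 1/((30 + 44870)/(-174 + (-7)**2)) = 1/(44900/(-174 + 49)) = 1/(44900/(-125)) = 1/(44900*(-1/125)) = 1/(-1796/5) = -5/1796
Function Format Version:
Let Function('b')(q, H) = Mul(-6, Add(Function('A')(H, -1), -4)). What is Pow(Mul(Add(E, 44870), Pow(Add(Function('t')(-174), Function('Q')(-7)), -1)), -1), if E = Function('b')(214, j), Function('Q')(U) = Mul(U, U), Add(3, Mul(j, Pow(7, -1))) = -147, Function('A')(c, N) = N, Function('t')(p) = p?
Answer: Rational(-5, 1796) ≈ -0.0027840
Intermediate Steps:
j = -1050 (j = Add(-21, Mul(7, -147)) = Add(-21, -1029) = -1050)
Function('Q')(U) = Pow(U, 2)
Function('b')(q, H) = 30 (Function('b')(q, H) = Mul(-6, Add(-1, -4)) = Mul(-6, -5) = 30)
E = 30
Pow(Mul(Add(E, 44870), Pow(Add(Function('t')(-174), Function('Q')(-7)), -1)), -1) = Pow(Mul(Add(30, 44870), Pow(Add(-174, Pow(-7, 2)), -1)), -1) = Pow(Mul(44900, Pow(Add(-174, 49), -1)), -1) = Pow(Mul(44900, Pow(-125, -1)), -1) = Pow(Mul(44900, Rational(-1, 125)), -1) = Pow(Rational(-1796, 5), -1) = Rational(-5, 1796)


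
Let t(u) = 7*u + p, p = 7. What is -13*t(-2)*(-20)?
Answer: -1820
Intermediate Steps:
t(u) = 7 + 7*u (t(u) = 7*u + 7 = 7 + 7*u)
-13*t(-2)*(-20) = -13*(7 + 7*(-2))*(-20) = -13*(7 - 14)*(-20) = -13*(-7)*(-20) = 91*(-20) = -1820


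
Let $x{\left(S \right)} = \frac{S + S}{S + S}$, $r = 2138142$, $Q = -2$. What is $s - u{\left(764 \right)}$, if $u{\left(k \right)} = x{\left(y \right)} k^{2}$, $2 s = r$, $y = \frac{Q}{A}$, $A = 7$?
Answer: $485375$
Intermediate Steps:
$y = - \frac{2}{7} \approx -0.28571$
$s = 1069071$ ($s = \frac{1}{2} \cdot 2138142 = 1069071$)
$x{\left(S \right)} = 1$ ($x{\left(S \right)} = \frac{2 S}{2 S} = 2 S \frac{1}{2 S} = 1$)
$u{\left(k \right)} = k^{2}$ ($u{\left(k \right)} = 1 k^{2} = k^{2}$)
$s - u{\left(764 \right)} = 1069071 - 764^{2} = 1069071 - 583696 = 485375$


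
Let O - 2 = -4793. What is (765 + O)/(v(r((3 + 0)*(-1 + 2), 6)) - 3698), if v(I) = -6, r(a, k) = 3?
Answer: 2013/1852 ≈ 1.0869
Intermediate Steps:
O = -4791 (O = 2 - 4793 = -4791)
(765 + O)/(v(r((3 + 0)*(-1 + 2), 6)) - 3698) = (765 - 4791)/(-6 - 3698) = -4026/(-3704) = -4026*(-1/3704) = 2013/1852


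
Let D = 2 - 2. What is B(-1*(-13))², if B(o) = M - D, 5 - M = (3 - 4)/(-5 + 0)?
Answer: 576/25 ≈ 23.040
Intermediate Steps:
M = 24/5 (M = 5 - (3 - 4)/(-5 + 0) = 5 - (-1)/(-5) = 5 - (-1)*(-1)/5 = 5 - 1*⅕ = 5 - ⅕ = 24/5 ≈ 4.8000)
D = 0
B(o) = 24/5 (B(o) = 24/5 - 1*0 = 24/5 + 0 = 24/5)
B(-1*(-13))² = (24/5)² = 576/25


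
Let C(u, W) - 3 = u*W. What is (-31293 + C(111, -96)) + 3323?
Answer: -38623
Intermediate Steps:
C(u, W) = 3 + W*u (C(u, W) = 3 + u*W = 3 + W*u)
(-31293 + C(111, -96)) + 3323 = (-31293 + (3 - 96*111)) + 3323 = (-31293 + (3 - 10656)) + 3323 = (-31293 - 10653) + 3323 = -41946 + 3323 = -38623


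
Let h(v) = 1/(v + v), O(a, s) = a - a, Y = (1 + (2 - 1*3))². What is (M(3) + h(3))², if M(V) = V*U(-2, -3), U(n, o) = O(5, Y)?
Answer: 1/36 ≈ 0.027778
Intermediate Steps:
Y = 0 (Y = (1 + (2 - 3))² = (1 - 1)² = 0² = 0)
O(a, s) = 0
h(v) = 1/(2*v)
U(n, o) = 0
M(V) = 0 (M(V) = V*0 = 0)
(M(3) + h(3))² = (0 + (½)/3)² = (0 + (½)*(⅓))² = (0 + ⅙)² = (⅙)² = 1/36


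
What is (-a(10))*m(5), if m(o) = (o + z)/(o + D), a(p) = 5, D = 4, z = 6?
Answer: -55/9 ≈ -6.1111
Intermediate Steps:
m(o) = (6 + o)/(4 + o) (m(o) = (o + 6)/(o + 4) = (6 + o)/(4 + o))
(-a(10))*m(5) = (-1*5)*((6 + 5)/(4 + 5)) = -5*11/9 = -55/9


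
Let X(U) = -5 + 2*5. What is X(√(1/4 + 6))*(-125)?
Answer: -625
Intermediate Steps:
X(U) = 5 (X(U) = -5 + 10 = 5)
X(√(1/4 + 6))*(-125) = 5*(-125) = -625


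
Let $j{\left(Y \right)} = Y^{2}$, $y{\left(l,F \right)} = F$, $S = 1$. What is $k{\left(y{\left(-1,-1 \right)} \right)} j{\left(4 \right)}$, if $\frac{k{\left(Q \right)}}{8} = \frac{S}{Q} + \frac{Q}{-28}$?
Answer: $- \frac{864}{7} \approx -123.43$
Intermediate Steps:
$k{\left(Q \right)} = \frac{8}{Q} - \frac{2 Q}{7}$ ($k{\left(Q \right)} = 8 \left(1 \frac{1}{Q} + \frac{Q}{-28}\right) = 8 \left(\frac{1}{Q} + Q \left(- \frac{1}{28}\right)\right) = 8 \left(\frac{1}{Q} - \frac{Q}{28}\right) = \frac{8}{Q} - \frac{2 Q}{7}$)
$k{\left(y{\left(-1,-1 \right)} \right)} j{\left(4 \right)} = \left(\frac{8}{-1} - - \frac{2}{7}\right) 4^{2} = \left(8 \left(-1\right) + \frac{2}{7}\right) 16 = \left(-8 + \frac{2}{7}\right) 16 = \left(- \frac{54}{7}\right) 16 = - \frac{864}{7}$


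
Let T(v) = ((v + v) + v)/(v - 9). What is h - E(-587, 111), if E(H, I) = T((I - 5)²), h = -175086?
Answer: -1965724230/11227 ≈ -1.7509e+5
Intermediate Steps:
T(v) = 3*v/(-9 + v) (T(v) = (2*v + v)/(-9 + v) = (3*v)/(-9 + v) = 3*v/(-9 + v))
E(H, I) = 3*(-5 + I)²/(-9 + (-5 + I)²) (E(H, I) = 3*(I - 5)²/(-9 + (I - 5)²) = 3*(-5 + I)²/(-9 + (-5 + I)²))
h - E(-587, 111) = -175086 - 3*(-5 + 111)²/(-9 + (-5 + 111)²) = -175086 - 3*106²/(-9 + 106²) = -175086 - 3*11236/(-9 + 11236) = -175086 - 3*11236/11227 = -175086 - 1*33708/11227 = -175086 - 33708/11227 = -1965724230/11227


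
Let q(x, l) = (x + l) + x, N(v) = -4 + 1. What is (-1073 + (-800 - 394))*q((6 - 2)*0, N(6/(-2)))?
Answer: 6801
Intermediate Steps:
N(v) = -3
q(x, l) = l + 2*x (q(x, l) = (l + x) + x = l + 2*x)
(-1073 + (-800 - 394))*q((6 - 2)*0, N(6/(-2))) = (-1073 + (-800 - 394))*(-3 + 2*((6 - 2)*0)) = (-1073 - 1194)*(-3 + 2*(4*0)) = -2267*(-3 + 2*0) = -2267*(-3 + 0) = -2267*(-3) = 6801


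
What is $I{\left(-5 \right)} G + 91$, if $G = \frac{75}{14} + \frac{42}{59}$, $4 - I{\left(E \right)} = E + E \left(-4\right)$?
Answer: $\frac{20023}{826} \approx 24.241$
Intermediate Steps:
$I{\left(E \right)} = 4 + 3 E$ ($I{\left(E \right)} = 4 - \left(E + E \left(-4\right)\right) = 4 - \left(E - 4 E\right) = 4 - - 3 E = 4 + 3 E$)
$G = \frac{5013}{826}$ ($G = 75 \cdot \frac{1}{14} + 42 \cdot \frac{1}{59} = \frac{75}{14} + \frac{42}{59} = \frac{5013}{826} \approx 6.069$)
$I{\left(-5 \right)} G + 91 = \left(4 + 3 \left(-5\right)\right) \frac{5013}{826} + 91 = \left(4 - 15\right) \frac{5013}{826} + 91 = \left(-11\right) \frac{5013}{826} + 91 = - \frac{55143}{826} + 91 = \frac{20023}{826}$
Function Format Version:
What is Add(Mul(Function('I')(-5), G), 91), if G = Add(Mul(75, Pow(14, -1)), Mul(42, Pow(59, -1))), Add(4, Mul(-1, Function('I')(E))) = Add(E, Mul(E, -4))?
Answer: Rational(20023, 826) ≈ 24.241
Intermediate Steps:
Function('I')(E) = Add(4, Mul(3, E)) (Function('I')(E) = Add(4, Mul(-1, Add(E, Mul(E, -4)))) = Add(4, Mul(-1, Add(E, Mul(-4, E)))) = Add(4, Mul(-1, Mul(-3, E))) = Add(4, Mul(3, E)))
G = Rational(5013, 826) (G = Add(Mul(75, Rational(1, 14)), Mul(42, Rational(1, 59))) = Add(Rational(75, 14), Rational(42, 59)) = Rational(5013, 826) ≈ 6.0690)
Add(Mul(Function('I')(-5), G), 91) = Add(Mul(Add(4, Mul(3, -5)), Rational(5013, 826)), 91) = Add(Mul(Add(4, -15), Rational(5013, 826)), 91) = Add(Mul(-11, Rational(5013, 826)), 91) = Add(Rational(-55143, 826), 91) = Rational(20023, 826)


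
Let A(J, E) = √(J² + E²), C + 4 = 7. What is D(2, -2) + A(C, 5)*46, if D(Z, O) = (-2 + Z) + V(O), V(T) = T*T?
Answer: 4 + 46*√34 ≈ 272.22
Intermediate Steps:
C = 3 (C = -4 + 7 = 3)
V(T) = T²
A(J, E) = √(E² + J²)
D(Z, O) = -2 + Z + O² (D(Z, O) = (-2 + Z) + O² = -2 + Z + O²)
D(2, -2) + A(C, 5)*46 = (-2 + 2 + (-2)²) + √(5² + 3²)*46 = (-2 + 2 + 4) + √(25 + 9)*46 = 4 + √34*46 = 4 + 46*√34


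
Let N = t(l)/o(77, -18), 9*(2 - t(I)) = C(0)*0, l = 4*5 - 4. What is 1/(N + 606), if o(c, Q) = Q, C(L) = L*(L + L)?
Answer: 9/5453 ≈ 0.0016505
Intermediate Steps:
C(L) = 2*L² (C(L) = L*(2*L) = 2*L²)
l = 16 (l = 20 - 4 = 16)
t(I) = 2 (t(I) = 2 - 2*0²*0/9 = 2 - 2*0*0/9 = 2 - 0*0 = 2 - ⅑*0 = 2 + 0 = 2)
N = -⅑ (N = 2/(-18) = 2*(-1/18) = -⅑ ≈ -0.11111)
1/(N + 606) = 1/(-⅑ + 606) = 1/(5453/9) = 9/5453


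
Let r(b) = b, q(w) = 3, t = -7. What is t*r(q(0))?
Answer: -21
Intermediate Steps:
t*r(q(0)) = -7*3 = -21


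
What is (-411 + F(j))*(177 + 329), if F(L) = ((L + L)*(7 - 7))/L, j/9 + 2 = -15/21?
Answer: -207966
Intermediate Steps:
j = -171/7 (j = -18 + 9*(-15/21) = -18 + 9*(-15*1/21) = -18 + 9*(-5/7) = -18 - 45/7 = -171/7 ≈ -24.429)
F(L) = 0 (F(L) = ((2*L)*0)/L = 0/L = 0)
(-411 + F(j))*(177 + 329) = (-411 + 0)*(177 + 329) = -411*506 = -207966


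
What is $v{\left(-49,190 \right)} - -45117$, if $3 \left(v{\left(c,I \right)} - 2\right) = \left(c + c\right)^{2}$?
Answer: $\frac{144961}{3} \approx 48320.0$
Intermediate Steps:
$v{\left(c,I \right)} = 2 + \frac{4 c^{2}}{3}$ ($v{\left(c,I \right)} = 2 + \frac{\left(c + c\right)^{2}}{3} = 2 + \frac{\left(2 c\right)^{2}}{3} = 2 + \frac{4 c^{2}}{3}$)
$v{\left(-49,190 \right)} - -45117 = \left(2 + \frac{4 \left(-49\right)^{2}}{3}\right) - -45117 = \left(2 + \frac{4}{3} \cdot 2401\right) + 45117 = \left(2 + \frac{9604}{3}\right) + 45117 = \frac{9610}{3} + 45117 = \frac{144961}{3}$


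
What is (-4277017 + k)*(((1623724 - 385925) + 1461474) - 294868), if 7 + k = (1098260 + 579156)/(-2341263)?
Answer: -24076845407908196840/2341263 ≈ -1.0284e+13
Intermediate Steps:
k = -18066257/2341263 (k = -7 + (1098260 + 579156)/(-2341263) = -7 + 1677416*(-1/2341263) = -7 - 1677416/2341263 = -18066257/2341263 ≈ -7.7165)
(-4277017 + k)*(((1623724 - 385925) + 1461474) - 294868) = (-4277017 - 18066257/2341263)*(((1623724 - 385925) + 1461474) - 294868) = -10013639718728*((1237799 + 1461474) - 294868)/2341263 = -10013639718728*(2699273 - 294868)/2341263 = -10013639718728/2341263*2404405 = -24076845407908196840/2341263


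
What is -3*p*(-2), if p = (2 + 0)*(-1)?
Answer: -12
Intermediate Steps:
p = -2 (p = 2*(-1) = -2)
-3*p*(-2) = -3*(-2)*(-2) = 6*(-2) = -12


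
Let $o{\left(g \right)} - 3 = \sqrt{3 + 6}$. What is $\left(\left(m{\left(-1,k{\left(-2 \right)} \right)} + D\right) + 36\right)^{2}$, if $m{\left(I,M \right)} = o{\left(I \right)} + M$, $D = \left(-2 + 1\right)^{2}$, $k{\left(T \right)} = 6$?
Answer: $2401$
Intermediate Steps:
$o{\left(g \right)} = 6$ ($o{\left(g \right)} = 3 + \sqrt{3 + 6} = 3 + \sqrt{9} = 3 + 3 = 6$)
$D = 1$ ($D = \left(-1\right)^{2} = 1$)
$m{\left(I,M \right)} = 6 + M$
$\left(\left(m{\left(-1,k{\left(-2 \right)} \right)} + D\right) + 36\right)^{2} = \left(\left(\left(6 + 6\right) + 1\right) + 36\right)^{2} = \left(\left(12 + 1\right) + 36\right)^{2} = \left(13 + 36\right)^{2} = 49^{2} = 2401$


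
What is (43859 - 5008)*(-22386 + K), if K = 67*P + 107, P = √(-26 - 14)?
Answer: -865561429 + 5206034*I*√10 ≈ -8.6556e+8 + 1.6463e+7*I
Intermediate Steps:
P = 2*I*√10 (P = √(-40) = 2*I*√10 ≈ 6.3246*I)
K = 107 + 134*I*√10 (K = 67*(2*I*√10) + 107 = 134*I*√10 + 107 = 107 + 134*I*√10 ≈ 107.0 + 423.75*I)
(43859 - 5008)*(-22386 + K) = (43859 - 5008)*(-22386 + (107 + 134*I*√10)) = 38851*(-22279 + 134*I*√10) = -865561429 + 5206034*I*√10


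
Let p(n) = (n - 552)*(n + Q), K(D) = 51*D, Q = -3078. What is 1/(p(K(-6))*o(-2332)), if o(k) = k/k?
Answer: 1/2903472 ≈ 3.4442e-7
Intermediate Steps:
o(k) = 1
p(n) = (-3078 + n)*(-552 + n) (p(n) = (n - 552)*(n - 3078) = (-552 + n)*(-3078 + n) = (-3078 + n)*(-552 + n))
1/(p(K(-6))*o(-2332)) = 1/((1699056 + (51*(-6))**2 - 185130*(-6))*1) = 1/(1699056 + (-306)**2 - 3630*(-306)) = 1/(1699056 + 93636 + 1110780) = 1/2903472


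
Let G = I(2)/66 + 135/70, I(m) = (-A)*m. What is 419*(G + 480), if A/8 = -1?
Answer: 93337697/462 ≈ 2.0203e+5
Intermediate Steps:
A = -8 (A = 8*(-1) = -8)
I(m) = 8*m (I(m) = (-1*(-8))*m = 8*m)
G = 1003/462 (G = (8*2)/66 + 135/70 = 16*(1/66) + 135*(1/70) = 8/33 + 27/14 = 1003/462 ≈ 2.1710)
419*(G + 480) = 419*(1003/462 + 480) = 419*(222763/462) = 93337697/462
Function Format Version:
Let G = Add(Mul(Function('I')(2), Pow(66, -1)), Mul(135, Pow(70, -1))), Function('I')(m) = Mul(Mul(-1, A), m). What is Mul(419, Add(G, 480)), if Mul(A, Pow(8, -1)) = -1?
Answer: Rational(93337697, 462) ≈ 2.0203e+5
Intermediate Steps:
A = -8 (A = Mul(8, -1) = -8)
Function('I')(m) = Mul(8, m) (Function('I')(m) = Mul(Mul(-1, -8), m) = Mul(8, m))
G = Rational(1003, 462) (G = Add(Mul(Mul(8, 2), Pow(66, -1)), Mul(135, Pow(70, -1))) = Add(Mul(16, Rational(1, 66)), Mul(135, Rational(1, 70))) = Add(Rational(8, 33), Rational(27, 14)) = Rational(1003, 462) ≈ 2.1710)
Mul(419, Add(G, 480)) = Mul(419, Add(Rational(1003, 462), 480)) = Mul(419, Rational(222763, 462)) = Rational(93337697, 462)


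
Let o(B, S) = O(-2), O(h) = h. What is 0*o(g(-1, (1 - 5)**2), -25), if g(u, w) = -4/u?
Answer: 0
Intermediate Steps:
o(B, S) = -2
0*o(g(-1, (1 - 5)**2), -25) = 0*(-2) = 0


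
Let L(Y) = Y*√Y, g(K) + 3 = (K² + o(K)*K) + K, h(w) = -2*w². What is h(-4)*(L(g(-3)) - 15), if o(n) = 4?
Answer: 480 + 864*I ≈ 480.0 + 864.0*I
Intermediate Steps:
g(K) = -3 + K² + 5*K (g(K) = -3 + ((K² + 4*K) + K) = -3 + (K² + 5*K) = -3 + K² + 5*K)
L(Y) = Y^(3/2)
h(-4)*(L(g(-3)) - 15) = (-2*(-4)²)*((-3 + (-3)² + 5*(-3))^(3/2) - 15) = (-2*16)*((-3 + 9 - 15)^(3/2) - 15) = -32*((-9)^(3/2) - 15) = -32*(-27*I - 15) = -32*(-15 - 27*I) = 480 + 864*I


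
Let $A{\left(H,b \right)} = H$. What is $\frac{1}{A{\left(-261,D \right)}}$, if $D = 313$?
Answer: $- \frac{1}{261} \approx -0.0038314$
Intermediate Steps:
$\frac{1}{A{\left(-261,D \right)}} = \frac{1}{-261} = - \frac{1}{261}$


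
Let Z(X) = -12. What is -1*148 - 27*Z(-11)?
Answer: 176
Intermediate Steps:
-1*148 - 27*Z(-11) = -1*148 - 27*(-12) = -148 + 324 = 176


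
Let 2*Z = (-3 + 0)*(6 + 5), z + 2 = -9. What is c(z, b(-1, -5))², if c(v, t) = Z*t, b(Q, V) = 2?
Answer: 1089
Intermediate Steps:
z = -11 (z = -2 - 9 = -11)
Z = -33/2 (Z = ((-3 + 0)*(6 + 5))/2 = (-3*11)/2 = (½)*(-33) = -33/2 ≈ -16.500)
c(v, t) = -33*t/2
c(z, b(-1, -5))² = (-33/2*2)² = (-33)² = 1089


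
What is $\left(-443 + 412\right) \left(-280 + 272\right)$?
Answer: $248$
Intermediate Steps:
$\left(-443 + 412\right) \left(-280 + 272\right) = \left(-31\right) \left(-8\right) = 248$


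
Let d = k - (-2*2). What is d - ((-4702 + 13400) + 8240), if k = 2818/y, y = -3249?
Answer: -55021384/3249 ≈ -16935.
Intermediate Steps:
k = -2818/3249 (k = 2818/(-3249) = 2818*(-1/3249) = -2818/3249 ≈ -0.86734)
d = 10178/3249 (d = -2818/3249 - (-2*2) = -2818/3249 - (-4) = -2818/3249 - 1*(-4) = -2818/3249 + 4 = 10178/3249 ≈ 3.1327)
d - ((-4702 + 13400) + 8240) = 10178/3249 - ((-4702 + 13400) + 8240) = 10178/3249 - (8698 + 8240) = 10178/3249 - 1*16938 = 10178/3249 - 16938 = -55021384/3249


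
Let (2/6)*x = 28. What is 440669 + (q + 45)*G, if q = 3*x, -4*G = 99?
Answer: 1733273/4 ≈ 4.3332e+5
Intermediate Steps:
G = -99/4 (G = -¼*99 = -99/4 ≈ -24.750)
x = 84 (x = 3*28 = 84)
q = 252 (q = 3*84 = 252)
440669 + (q + 45)*G = 440669 + (252 + 45)*(-99/4) = 440669 + 297*(-99/4) = 440669 - 29403/4 = 1733273/4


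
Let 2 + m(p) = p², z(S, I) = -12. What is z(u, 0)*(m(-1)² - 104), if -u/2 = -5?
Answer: 1236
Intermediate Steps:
u = 10 (u = -2*(-5) = 10)
m(p) = -2 + p²
z(u, 0)*(m(-1)² - 104) = -12*((-2 + (-1)²)² - 104) = -12*((-2 + 1)² - 104) = -12*((-1)² - 104) = -12*(1 - 104) = -12*(-103) = 1236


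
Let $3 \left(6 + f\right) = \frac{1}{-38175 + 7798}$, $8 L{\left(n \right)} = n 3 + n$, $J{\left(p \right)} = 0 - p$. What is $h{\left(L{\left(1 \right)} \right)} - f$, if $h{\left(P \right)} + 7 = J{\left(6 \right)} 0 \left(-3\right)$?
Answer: $- \frac{91130}{91131} \approx -0.99999$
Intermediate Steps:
$J{\left(p \right)} = - p$
$L{\left(n \right)} = \frac{n}{2}$ ($L{\left(n \right)} = \frac{n 3 + n}{8} = \frac{3 n + n}{8} = \frac{4 n}{8} = \frac{n}{2}$)
$f = - \frac{546787}{91131}$ ($f = -6 + \frac{1}{3 \left(-38175 + 7798\right)} = -6 + \frac{1}{3 \left(-30377\right)} = -6 + \frac{1}{3} \left(- \frac{1}{30377}\right) = -6 - \frac{1}{91131} = - \frac{546787}{91131} \approx -6.0$)
$h{\left(P \right)} = -7$ ($h{\left(P \right)} = -7 + \left(-1\right) 6 \cdot 0 \left(-3\right) = -7 + \left(-6\right) 0 \left(-3\right) = -7 + 0 \left(-3\right) = -7 + 0 = -7$)
$h{\left(L{\left(1 \right)} \right)} - f = -7 - - \frac{546787}{91131} = -7 + \frac{546787}{91131} = - \frac{91130}{91131}$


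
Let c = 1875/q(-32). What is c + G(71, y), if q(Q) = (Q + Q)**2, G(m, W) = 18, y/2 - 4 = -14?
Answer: 75603/4096 ≈ 18.458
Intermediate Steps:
y = -20 (y = 8 + 2*(-14) = 8 - 28 = -20)
q(Q) = 4*Q**2 (q(Q) = (2*Q)**2 = 4*Q**2)
c = 1875/4096 (c = 1875/((4*(-32)**2)) = 1875/((4*1024)) = 1875/4096 ≈ 0.45776)
c + G(71, y) = 1875/4096 + 18 = 75603/4096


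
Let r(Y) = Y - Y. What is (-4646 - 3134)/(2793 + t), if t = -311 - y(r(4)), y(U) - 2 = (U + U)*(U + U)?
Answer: -389/124 ≈ -3.1371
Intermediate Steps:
r(Y) = 0
y(U) = 2 + 4*U² (y(U) = 2 + (U + U)*(U + U) = 2 + (2*U)*(2*U) = 2 + 4*U²)
t = -313 (t = -311 - (2 + 4*0²) = -311 - (2 + 4*0) = -311 - (2 + 0) = -311 - 1*2 = -311 - 2 = -313)
(-4646 - 3134)/(2793 + t) = (-4646 - 3134)/(2793 - 313) = -7780/2480 = -7780*1/2480 = -389/124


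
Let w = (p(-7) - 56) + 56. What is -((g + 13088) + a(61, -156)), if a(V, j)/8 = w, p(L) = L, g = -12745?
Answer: -287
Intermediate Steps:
w = -7 (w = (-7 - 56) + 56 = -63 + 56 = -7)
a(V, j) = -56 (a(V, j) = 8*(-7) = -56)
-((g + 13088) + a(61, -156)) = -((-12745 + 13088) - 56) = -(343 - 56) = -1*287 = -287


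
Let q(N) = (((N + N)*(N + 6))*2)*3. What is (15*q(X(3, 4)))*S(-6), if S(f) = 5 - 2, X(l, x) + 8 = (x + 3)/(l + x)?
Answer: 3780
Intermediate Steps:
X(l, x) = -8 + (3 + x)/(l + x) (X(l, x) = -8 + (x + 3)/(l + x) = -8 + (3 + x)/(l + x))
S(f) = 3
q(N) = 12*N*(6 + N) (q(N) = (((2*N)*(6 + N))*2)*3 = ((2*N*(6 + N))*2)*3 = (4*N*(6 + N))*3 = 12*N*(6 + N))
(15*q(X(3, 4)))*S(-6) = (15*(12*((3 - 8*3 - 7*4)/(3 + 4))*(6 + (3 - 8*3 - 7*4)/(3 + 4))))*3 = (15*(12*((3 - 24 - 28)/7)*(6 + (3 - 24 - 28)/7)))*3 = (15*(12*((⅐)*(-49))*(6 + (⅐)*(-49))))*3 = (15*(12*(-7)*(6 - 7)))*3 = (15*(12*(-7)*(-1)))*3 = (15*84)*3 = 1260*3 = 3780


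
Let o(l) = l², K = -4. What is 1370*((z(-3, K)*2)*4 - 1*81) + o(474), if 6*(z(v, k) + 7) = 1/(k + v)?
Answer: 771226/21 ≈ 36725.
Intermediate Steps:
z(v, k) = -7 + 1/(6*(k + v))
1370*((z(-3, K)*2)*4 - 1*81) + o(474) = 1370*((((⅙ - 7*(-4) - 7*(-3))/(-4 - 3))*2)*4 - 1*81) + 474² = 1370*((((⅙ + 28 + 21)/(-7))*2)*4 - 81) + 224676 = 1370*((-⅐*295/6*2)*4 - 81) + 224676 = 1370*(-295/42*2*4 - 81) + 224676 = 1370*(-295/21*4 - 81) + 224676 = 1370*(-1180/21 - 81) + 224676 = 1370*(-2881/21) + 224676 = -3946970/21 + 224676 = 771226/21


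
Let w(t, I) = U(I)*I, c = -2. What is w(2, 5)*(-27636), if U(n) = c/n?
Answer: 55272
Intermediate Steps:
U(n) = -2/n
w(t, I) = -2 (w(t, I) = (-2/I)*I = -2)
w(2, 5)*(-27636) = -2*(-27636) = 55272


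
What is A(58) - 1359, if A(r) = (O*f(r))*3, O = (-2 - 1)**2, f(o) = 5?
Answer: -1224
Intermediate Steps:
O = 9 (O = (-3)**2 = 9)
A(r) = 135 (A(r) = (9*5)*3 = 45*3 = 135)
A(58) - 1359 = 135 - 1359 = -1224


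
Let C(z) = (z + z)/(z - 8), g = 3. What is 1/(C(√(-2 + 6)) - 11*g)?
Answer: -3/101 ≈ -0.029703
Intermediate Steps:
C(z) = 2*z/(-8 + z) (C(z) = (2*z)/(-8 + z) = 2*z/(-8 + z))
1/(C(√(-2 + 6)) - 11*g) = 1/(2*√(-2 + 6)/(-8 + √(-2 + 6)) - 11*3) = 1/(2*√4/(-8 + √4) - 33) = 1/(2*2/(-8 + 2) - 33) = 1/(2*2/(-6) - 33) = 1/(2*2*(-⅙) - 33) = 1/(-⅔ - 33) = 1/(-101/3) = -3/101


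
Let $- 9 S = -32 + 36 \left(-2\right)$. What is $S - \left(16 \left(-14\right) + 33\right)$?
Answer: $\frac{1823}{9} \approx 202.56$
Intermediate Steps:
$S = \frac{104}{9}$ ($S = - \frac{-32 + 36 \left(-2\right)}{9} = - \frac{-32 - 72}{9} = \left(- \frac{1}{9}\right) \left(-104\right) = \frac{104}{9} \approx 11.556$)
$S - \left(16 \left(-14\right) + 33\right) = \frac{104}{9} - \left(16 \left(-14\right) + 33\right) = \frac{104}{9} - \left(-224 + 33\right) = \frac{104}{9} - -191 = \frac{104}{9} + 191 = \frac{1823}{9}$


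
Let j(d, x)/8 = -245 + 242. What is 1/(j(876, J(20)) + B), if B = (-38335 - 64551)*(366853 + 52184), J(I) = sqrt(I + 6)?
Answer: -1/43113040806 ≈ -2.3195e-11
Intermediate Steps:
J(I) = sqrt(6 + I)
j(d, x) = -24 (j(d, x) = 8*(-245 + 242) = 8*(-3) = -24)
B = -43113040782 (B = -102886*419037 = -43113040782)
1/(j(876, J(20)) + B) = 1/(-24 - 43113040782) = 1/(-43113040806) = -1/43113040806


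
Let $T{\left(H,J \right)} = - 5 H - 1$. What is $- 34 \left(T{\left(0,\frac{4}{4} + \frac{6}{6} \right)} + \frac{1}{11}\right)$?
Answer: $\frac{340}{11} \approx 30.909$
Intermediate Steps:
$T{\left(H,J \right)} = -1 - 5 H$
$- 34 \left(T{\left(0,\frac{4}{4} + \frac{6}{6} \right)} + \frac{1}{11}\right) = - 34 \left(\left(-1 - 0\right) + \frac{1}{11}\right) = - 34 \left(\left(-1 + 0\right) + \frac{1}{11}\right) = - 34 \left(-1 + \frac{1}{11}\right) = \left(-34\right) \left(- \frac{10}{11}\right) = \frac{340}{11}$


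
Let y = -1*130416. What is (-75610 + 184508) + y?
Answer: -21518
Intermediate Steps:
y = -130416
(-75610 + 184508) + y = (-75610 + 184508) - 130416 = 108898 - 130416 = -21518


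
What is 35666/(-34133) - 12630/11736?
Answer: -141612661/66764148 ≈ -2.1211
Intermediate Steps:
35666/(-34133) - 12630/11736 = 35666*(-1/34133) - 12630*1/11736 = -35666/34133 - 2105/1956 = -141612661/66764148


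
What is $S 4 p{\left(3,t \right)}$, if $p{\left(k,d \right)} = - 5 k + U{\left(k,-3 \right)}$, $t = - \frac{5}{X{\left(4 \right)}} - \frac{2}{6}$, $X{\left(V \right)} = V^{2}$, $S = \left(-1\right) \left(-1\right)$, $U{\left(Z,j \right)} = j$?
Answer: $-72$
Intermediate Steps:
$S = 1$
$t = - \frac{31}{48}$ ($t = - \frac{5}{4^{2}} - \frac{2}{6} = - \frac{5}{16} - \frac{1}{3} = - \frac{31}{48} \approx -0.64583$)
$p{\left(k,d \right)} = -3 - 5 k$ ($p{\left(k,d \right)} = - 5 k - 3 = -3 - 5 k$)
$S 4 p{\left(3,t \right)} = 1 \cdot 4 \left(-3 - 15\right) = 4 \left(-3 - 15\right) = 4 \left(-18\right) = -72$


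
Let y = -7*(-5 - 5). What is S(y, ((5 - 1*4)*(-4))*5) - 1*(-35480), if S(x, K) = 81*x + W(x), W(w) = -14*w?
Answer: 40170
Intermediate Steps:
y = 70 (y = -7*(-10) = 70)
S(x, K) = 67*x (S(x, K) = 81*x - 14*x = 67*x)
S(y, ((5 - 1*4)*(-4))*5) - 1*(-35480) = 67*70 - 1*(-35480) = 4690 + 35480 = 40170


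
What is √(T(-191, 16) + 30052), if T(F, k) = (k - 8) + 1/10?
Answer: √3006010/10 ≈ 173.38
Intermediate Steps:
T(F, k) = -79/10 + k (T(F, k) = (-8 + k) + ⅒ = -79/10 + k)
√(T(-191, 16) + 30052) = √((-79/10 + 16) + 30052) = √(81/10 + 30052) = √(300601/10) = √3006010/10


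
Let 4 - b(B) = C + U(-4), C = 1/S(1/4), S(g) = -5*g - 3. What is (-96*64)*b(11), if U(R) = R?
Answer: -860160/17 ≈ -50598.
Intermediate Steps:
S(g) = -3 - 5*g
C = -4/17 (C = 1/(-3 - 5/4) = 1/(-17/4) = -4/17 ≈ -0.23529)
b(B) = 140/17 (b(B) = 4 - (-4/17 - 4) = 4 - 1*(-72/17) = 4 + 72/17 = 140/17)
(-96*64)*b(11) = -96*64*(140/17) = -6144*140/17 = -860160/17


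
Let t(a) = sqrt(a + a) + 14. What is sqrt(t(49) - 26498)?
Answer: sqrt(-26484 + 7*sqrt(2)) ≈ 162.71*I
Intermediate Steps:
t(a) = 14 + sqrt(2)*sqrt(a) (t(a) = sqrt(2*a) + 14 = sqrt(2)*sqrt(a) + 14 = 14 + sqrt(2)*sqrt(a))
sqrt(t(49) - 26498) = sqrt((14 + sqrt(2)*sqrt(49)) - 26498) = sqrt((14 + sqrt(2)*7) - 26498) = sqrt((14 + 7*sqrt(2)) - 26498) = sqrt(-26484 + 7*sqrt(2))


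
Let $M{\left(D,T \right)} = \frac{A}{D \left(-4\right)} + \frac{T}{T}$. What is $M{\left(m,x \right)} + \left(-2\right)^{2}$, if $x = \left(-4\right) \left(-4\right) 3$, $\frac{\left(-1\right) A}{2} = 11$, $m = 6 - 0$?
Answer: $\frac{71}{12} \approx 5.9167$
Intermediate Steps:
$m = 6$ ($m = 6 + 0 = 6$)
$A = -22$ ($A = \left(-2\right) 11 = -22$)
$x = 48$ ($x = 16 \cdot 3 = 48$)
$M{\left(D,T \right)} = 1 + \frac{11}{2 D}$ ($M{\left(D,T \right)} = - \frac{22}{D \left(-4\right)} + \frac{T}{T} = - \frac{22}{\left(-4\right) D} + 1 = - 22 \left(- \frac{1}{4 D}\right) + 1 = \frac{11}{2 D} + 1 = 1 + \frac{11}{2 D}$)
$M{\left(m,x \right)} + \left(-2\right)^{2} = \frac{\frac{11}{2} + 6}{6} + \left(-2\right)^{2} = \frac{1}{6} \cdot \frac{23}{2} + 4 = \frac{23}{12} + 4 = \frac{71}{12}$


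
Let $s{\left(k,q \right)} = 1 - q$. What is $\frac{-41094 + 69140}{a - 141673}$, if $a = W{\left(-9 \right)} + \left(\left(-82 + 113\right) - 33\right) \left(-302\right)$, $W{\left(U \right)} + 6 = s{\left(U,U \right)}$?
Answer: $- \frac{28046}{141065} \approx -0.19882$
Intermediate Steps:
$W{\left(U \right)} = -5 - U$ ($W{\left(U \right)} = -6 - \left(-1 + U\right) = -5 - U$)
$a = 608$ ($a = \left(-5 - -9\right) + \left(\left(-82 + 113\right) - 33\right) \left(-302\right) = \left(-5 + 9\right) + \left(31 - 33\right) \left(-302\right) = 4 - -604 = 4 + 604 = 608$)
$\frac{-41094 + 69140}{a - 141673} = \frac{-41094 + 69140}{608 - 141673} = \frac{28046}{-141065} = 28046 \left(- \frac{1}{141065}\right) = - \frac{28046}{141065}$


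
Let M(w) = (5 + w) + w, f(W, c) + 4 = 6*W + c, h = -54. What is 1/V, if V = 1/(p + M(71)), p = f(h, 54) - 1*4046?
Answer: -4173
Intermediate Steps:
f(W, c) = -4 + c + 6*W (f(W, c) = -4 + (6*W + c) = -4 + (c + 6*W) = -4 + c + 6*W)
M(w) = 5 + 2*w
p = -4320 (p = (-4 + 54 + 6*(-54)) - 1*4046 = (-4 + 54 - 324) - 4046 = -274 - 4046 = -4320)
V = -1/4173 (V = 1/(-4320 + (5 + 2*71)) = 1/(-4320 + (5 + 142)) = 1/(-4320 + 147) = 1/(-4173) = -1/4173 ≈ -0.00023964)
1/V = 1/(-1/4173) = -4173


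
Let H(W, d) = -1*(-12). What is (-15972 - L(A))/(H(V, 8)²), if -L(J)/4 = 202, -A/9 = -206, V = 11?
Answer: -3791/36 ≈ -105.31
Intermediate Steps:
H(W, d) = 12
A = 1854 (A = -9*(-206) = 1854)
L(J) = -808 (L(J) = -4*202 = -808)
(-15972 - L(A))/(H(V, 8)²) = (-15972 - 1*(-808))/(12²) = (-15972 + 808)/144 = -15164*1/144 = -3791/36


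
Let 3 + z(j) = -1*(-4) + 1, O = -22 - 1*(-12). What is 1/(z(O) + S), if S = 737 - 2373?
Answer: -1/1634 ≈ -0.00061200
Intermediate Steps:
O = -10 (O = -22 + 12 = -10)
S = -1636
z(j) = 2 (z(j) = -3 + (-1*(-4) + 1) = -3 + (4 + 1) = -3 + 5 = 2)
1/(z(O) + S) = 1/(2 - 1636) = 1/(-1634) = -1/1634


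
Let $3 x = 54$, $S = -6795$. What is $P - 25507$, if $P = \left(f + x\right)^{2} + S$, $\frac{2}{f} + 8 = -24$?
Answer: $- \frac{8186943}{256} \approx -31980.0$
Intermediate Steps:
$f = - \frac{1}{16}$ ($f = \frac{2}{-8 - 24} = \frac{2}{-32} = 2 \left(- \frac{1}{32}\right) = - \frac{1}{16} \approx -0.0625$)
$x = 18$ ($x = \frac{1}{3} \cdot 54 = 18$)
$P = - \frac{1657151}{256}$ ($P = \left(- \frac{1}{16} + 18\right)^{2} - 6795 = \left(\frac{287}{16}\right)^{2} - 6795 = \frac{82369}{256} - 6795 = - \frac{1657151}{256} \approx -6473.3$)
$P - 25507 = - \frac{1657151}{256} - 25507 = - \frac{8186943}{256}$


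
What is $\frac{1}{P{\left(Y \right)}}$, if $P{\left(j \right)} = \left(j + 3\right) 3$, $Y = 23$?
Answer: $\frac{1}{78} \approx 0.012821$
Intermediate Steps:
$P{\left(j \right)} = 9 + 3 j$ ($P{\left(j \right)} = \left(3 + j\right) 3 = 9 + 3 j$)
$\frac{1}{P{\left(Y \right)}} = \frac{1}{9 + 3 \cdot 23} = \frac{1}{9 + 69} = \frac{1}{78}$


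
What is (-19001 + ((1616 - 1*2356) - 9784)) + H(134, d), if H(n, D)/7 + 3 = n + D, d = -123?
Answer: -29469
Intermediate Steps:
H(n, D) = -21 + 7*D + 7*n (H(n, D) = -21 + 7*(n + D) = -21 + 7*(D + n) = -21 + (7*D + 7*n) = -21 + 7*D + 7*n)
(-19001 + ((1616 - 1*2356) - 9784)) + H(134, d) = (-19001 + ((1616 - 1*2356) - 9784)) + (-21 + 7*(-123) + 7*134) = (-19001 + ((1616 - 2356) - 9784)) + (-21 - 861 + 938) = (-19001 + (-740 - 9784)) + 56 = (-19001 - 10524) + 56 = -29525 + 56 = -29469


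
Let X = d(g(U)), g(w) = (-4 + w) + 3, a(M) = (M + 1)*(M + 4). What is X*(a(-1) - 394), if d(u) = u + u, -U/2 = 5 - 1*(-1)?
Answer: 10244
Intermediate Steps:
U = -12 (U = -2*(5 - 1*(-1)) = -2*(5 + 1) = -2*6 = -12)
a(M) = (1 + M)*(4 + M)
g(w) = -1 + w
d(u) = 2*u
X = -26 (X = 2*(-1 - 12) = 2*(-13) = -26)
X*(a(-1) - 394) = -26*((4 + (-1)² + 5*(-1)) - 394) = -26*((4 + 1 - 5) - 394) = -26*(0 - 394) = -26*(-394) = 10244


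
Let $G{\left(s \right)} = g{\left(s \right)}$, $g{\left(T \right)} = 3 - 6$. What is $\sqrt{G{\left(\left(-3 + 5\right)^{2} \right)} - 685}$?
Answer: $4 i \sqrt{43} \approx 26.23 i$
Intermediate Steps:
$g{\left(T \right)} = -3$ ($g{\left(T \right)} = 3 - 6 = -3$)
$G{\left(s \right)} = -3$
$\sqrt{G{\left(\left(-3 + 5\right)^{2} \right)} - 685} = \sqrt{-3 - 685} = \sqrt{-688} = 4 i \sqrt{43}$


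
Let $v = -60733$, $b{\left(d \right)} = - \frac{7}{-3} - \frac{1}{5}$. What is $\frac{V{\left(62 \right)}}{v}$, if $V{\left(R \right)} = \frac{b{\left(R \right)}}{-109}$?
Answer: $\frac{32}{99298455} \approx 3.2226 \cdot 10^{-7}$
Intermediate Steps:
$b{\left(d \right)} = \frac{32}{15}$ ($b{\left(d \right)} = \left(-7\right) \left(- \frac{1}{3}\right) - \frac{1}{5} = \frac{7}{3} - \frac{1}{5} = \frac{32}{15}$)
$V{\left(R \right)} = - \frac{32}{1635}$ ($V{\left(R \right)} = \frac{32}{15 \left(-109\right)} = \frac{32}{15} \left(- \frac{1}{109}\right) = - \frac{32}{1635}$)
$\frac{V{\left(62 \right)}}{v} = - \frac{32}{1635 \left(-60733\right)} = \left(- \frac{32}{1635}\right) \left(- \frac{1}{60733}\right) = \frac{32}{99298455}$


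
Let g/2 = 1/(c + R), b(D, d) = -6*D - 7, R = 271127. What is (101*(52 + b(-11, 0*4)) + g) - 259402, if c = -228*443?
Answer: -42222997491/170123 ≈ -2.4819e+5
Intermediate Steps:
c = -101004
b(D, d) = -7 - 6*D
g = 2/170123 (g = 2/(-101004 + 271127) = 2/170123 ≈ 1.1756e-5)
(101*(52 + b(-11, 0*4)) + g) - 259402 = (101*(52 + (-7 - 6*(-11))) + 2/170123) - 259402 = (101*(52 + (-7 + 66)) + 2/170123) - 259402 = (101*(52 + 59) + 2/170123) - 259402 = (101*111 + 2/170123) - 259402 = (11211 + 2/170123) - 259402 = 1907248955/170123 - 259402 = -42222997491/170123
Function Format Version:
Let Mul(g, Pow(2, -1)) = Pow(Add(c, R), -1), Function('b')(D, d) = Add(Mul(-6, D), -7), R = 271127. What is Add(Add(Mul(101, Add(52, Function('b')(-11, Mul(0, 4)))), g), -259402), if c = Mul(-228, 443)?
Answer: Rational(-42222997491, 170123) ≈ -2.4819e+5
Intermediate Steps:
c = -101004
Function('b')(D, d) = Add(-7, Mul(-6, D))
g = Rational(2, 170123) (g = Mul(2, Pow(Add(-101004, 271127), -1)) = Mul(2, Pow(170123, -1)) = Mul(2, Rational(1, 170123)) = Rational(2, 170123) ≈ 1.1756e-5)
Add(Add(Mul(101, Add(52, Function('b')(-11, Mul(0, 4)))), g), -259402) = Add(Add(Mul(101, Add(52, Add(-7, Mul(-6, -11)))), Rational(2, 170123)), -259402) = Add(Add(Mul(101, Add(52, Add(-7, 66))), Rational(2, 170123)), -259402) = Add(Add(Mul(101, Add(52, 59)), Rational(2, 170123)), -259402) = Add(Add(Mul(101, 111), Rational(2, 170123)), -259402) = Add(Add(11211, Rational(2, 170123)), -259402) = Add(Rational(1907248955, 170123), -259402) = Rational(-42222997491, 170123)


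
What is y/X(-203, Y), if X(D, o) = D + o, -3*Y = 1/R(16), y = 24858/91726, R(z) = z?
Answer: -596592/446934935 ≈ -0.0013349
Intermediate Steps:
y = 12429/45863 (y = 24858*(1/91726) = 12429/45863 ≈ 0.27100)
Y = -1/48 (Y = -1/3/16 = -1/3*1/16 = -1/48 ≈ -0.020833)
y/X(-203, Y) = 12429/(45863*(-203 - 1/48)) = 12429/(45863*(-9745/48)) = (12429/45863)*(-48/9745) = -596592/446934935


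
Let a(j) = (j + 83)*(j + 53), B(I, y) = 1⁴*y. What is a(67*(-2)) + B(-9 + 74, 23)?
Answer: 4154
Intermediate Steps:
B(I, y) = y (B(I, y) = 1*y = y)
a(j) = (53 + j)*(83 + j) (a(j) = (83 + j)*(53 + j) = (53 + j)*(83 + j))
a(67*(-2)) + B(-9 + 74, 23) = (4399 + (67*(-2))² + 136*(67*(-2))) + 23 = (4399 + (-134)² + 136*(-134)) + 23 = (4399 + 17956 - 18224) + 23 = 4131 + 23 = 4154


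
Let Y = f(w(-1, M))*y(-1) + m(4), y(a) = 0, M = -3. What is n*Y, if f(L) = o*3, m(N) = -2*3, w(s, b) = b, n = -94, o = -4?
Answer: 564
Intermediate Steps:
m(N) = -6
f(L) = -12 (f(L) = -4*3 = -12)
Y = -6 (Y = -12*0 - 6 = 0 - 6 = -6)
n*Y = -94*(-6) = 564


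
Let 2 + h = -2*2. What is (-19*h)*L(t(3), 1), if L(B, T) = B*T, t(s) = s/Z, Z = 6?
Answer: 57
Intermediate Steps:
t(s) = s/6
h = -6 (h = -2 - 2*2 = -2 - 4 = -6)
(-19*h)*L(t(3), 1) = (-19*(-6))*(((⅙)*3)*1) = 114*((½)*1) = 114*(½) = 57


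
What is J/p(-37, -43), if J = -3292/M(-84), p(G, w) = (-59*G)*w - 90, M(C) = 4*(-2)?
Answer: -823/187918 ≈ -0.0043796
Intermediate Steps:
M(C) = -8
p(G, w) = -90 - 59*G*w (p(G, w) = -59*G*w - 90 = -90 - 59*G*w)
J = 823/2 (J = -3292/(-8) = -3292*(-⅛) = 823/2 ≈ 411.50)
J/p(-37, -43) = 823/(2*(-90 - 59*(-37)*(-43))) = 823/(2*(-90 - 93869)) = (823/2)/(-93959) = (823/2)*(-1/93959) = -823/187918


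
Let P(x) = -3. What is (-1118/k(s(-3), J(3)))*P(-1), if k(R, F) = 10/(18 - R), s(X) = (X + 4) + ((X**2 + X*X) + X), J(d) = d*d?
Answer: 3354/5 ≈ 670.80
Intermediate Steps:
J(d) = d**2
s(X) = 4 + 2*X + 2*X**2 (s(X) = (4 + X) + ((X**2 + X**2) + X) = (4 + X) + (2*X**2 + X) = (4 + X) + (X + 2*X**2) = 4 + 2*X + 2*X**2)
(-1118/k(s(-3), J(3)))*P(-1) = -1118/((-10/(-18 + (4 + 2*(-3) + 2*(-3)**2))))*(-3) = -1118/((-10/(-18 + (4 - 6 + 2*9))))*(-3) = -1118/((-10/(-18 + (4 - 6 + 18))))*(-3) = -1118/((-10/(-18 + 16)))*(-3) = -1118/((-10/(-2)))*(-3) = -1118/((-10*(-1/2)))*(-3) = -1118/5*(-3) = 3354/5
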